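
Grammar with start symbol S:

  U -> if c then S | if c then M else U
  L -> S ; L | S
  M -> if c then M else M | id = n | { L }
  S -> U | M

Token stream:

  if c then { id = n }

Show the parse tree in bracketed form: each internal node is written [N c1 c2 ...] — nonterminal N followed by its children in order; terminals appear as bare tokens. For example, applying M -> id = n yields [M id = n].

[S [U if c then [S [M { [L [S [M id = n]]] }]]]]

S
U
if c then S
if c then M
if c then { L }
if c then { S }
if c then { M }
if c then { id = n }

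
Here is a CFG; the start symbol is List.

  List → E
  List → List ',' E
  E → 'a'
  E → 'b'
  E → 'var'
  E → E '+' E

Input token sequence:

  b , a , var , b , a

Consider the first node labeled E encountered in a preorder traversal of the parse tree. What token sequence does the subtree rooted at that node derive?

b

[List [List [List [List [List [E b]] , [E a]] , [E var]] , [E b]] , [E a]]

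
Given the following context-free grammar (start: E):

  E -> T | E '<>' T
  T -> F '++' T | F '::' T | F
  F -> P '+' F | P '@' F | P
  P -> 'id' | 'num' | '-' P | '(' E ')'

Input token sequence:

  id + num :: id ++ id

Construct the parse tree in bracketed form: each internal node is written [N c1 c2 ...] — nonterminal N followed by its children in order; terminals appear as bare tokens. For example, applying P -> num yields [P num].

[E [T [F [P id] + [F [P num]]] :: [T [F [P id]] ++ [T [F [P id]]]]]]

E
T
F :: T
P + F :: T
id + F :: T
id + P :: T
id + num :: T
id + num :: F ++ T
id + num :: P ++ T
id + num :: id ++ T
id + num :: id ++ F
id + num :: id ++ P
id + num :: id ++ id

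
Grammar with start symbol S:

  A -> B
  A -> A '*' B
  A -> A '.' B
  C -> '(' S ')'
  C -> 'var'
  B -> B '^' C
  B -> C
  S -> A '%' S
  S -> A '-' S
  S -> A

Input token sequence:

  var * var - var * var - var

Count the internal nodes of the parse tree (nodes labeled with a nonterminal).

[S [A [A [B [C var]]] * [B [C var]]] - [S [A [A [B [C var]]] * [B [C var]]] - [S [A [B [C var]]]]]]

18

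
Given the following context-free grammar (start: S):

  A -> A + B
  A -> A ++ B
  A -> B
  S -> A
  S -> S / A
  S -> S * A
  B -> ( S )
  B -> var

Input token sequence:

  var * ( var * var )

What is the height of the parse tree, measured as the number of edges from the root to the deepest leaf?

7

[S [S [A [B var]]] * [A [B ( [S [S [A [B var]]] * [A [B var]]] )]]]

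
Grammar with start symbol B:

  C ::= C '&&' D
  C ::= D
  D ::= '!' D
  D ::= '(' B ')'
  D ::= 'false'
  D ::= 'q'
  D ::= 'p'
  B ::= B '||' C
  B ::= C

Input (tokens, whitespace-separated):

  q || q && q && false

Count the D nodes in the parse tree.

4

[B [B [C [D q]]] || [C [C [C [D q]] && [D q]] && [D false]]]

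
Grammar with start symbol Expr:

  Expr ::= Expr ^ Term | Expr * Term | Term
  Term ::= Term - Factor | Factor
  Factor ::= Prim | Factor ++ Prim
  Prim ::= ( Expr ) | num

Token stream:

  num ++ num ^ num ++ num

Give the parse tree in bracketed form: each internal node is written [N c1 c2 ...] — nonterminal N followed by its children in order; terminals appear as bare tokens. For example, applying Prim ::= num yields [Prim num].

[Expr [Expr [Term [Factor [Factor [Prim num]] ++ [Prim num]]]] ^ [Term [Factor [Factor [Prim num]] ++ [Prim num]]]]

Expr
Expr ^ Term
Term ^ Term
Factor ^ Term
Factor ++ Prim ^ Term
Prim ++ Prim ^ Term
num ++ Prim ^ Term
num ++ num ^ Term
num ++ num ^ Factor
num ++ num ^ Factor ++ Prim
num ++ num ^ Prim ++ Prim
num ++ num ^ num ++ Prim
num ++ num ^ num ++ num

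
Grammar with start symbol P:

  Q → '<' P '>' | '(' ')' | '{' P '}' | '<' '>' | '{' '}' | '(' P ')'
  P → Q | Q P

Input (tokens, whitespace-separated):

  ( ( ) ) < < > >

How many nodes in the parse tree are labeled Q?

4

[P [Q ( [P [Q ( )]] )] [P [Q < [P [Q < >]] >]]]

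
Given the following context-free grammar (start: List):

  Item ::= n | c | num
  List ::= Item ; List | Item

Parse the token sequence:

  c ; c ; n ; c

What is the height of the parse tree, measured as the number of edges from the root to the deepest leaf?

[List [Item c] ; [List [Item c] ; [List [Item n] ; [List [Item c]]]]]

5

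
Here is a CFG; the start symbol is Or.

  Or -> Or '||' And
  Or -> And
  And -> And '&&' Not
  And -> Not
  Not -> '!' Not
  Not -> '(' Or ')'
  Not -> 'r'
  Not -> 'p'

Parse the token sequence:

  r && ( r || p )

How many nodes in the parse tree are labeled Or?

[Or [And [And [Not r]] && [Not ( [Or [Or [And [Not r]]] || [And [Not p]]] )]]]

3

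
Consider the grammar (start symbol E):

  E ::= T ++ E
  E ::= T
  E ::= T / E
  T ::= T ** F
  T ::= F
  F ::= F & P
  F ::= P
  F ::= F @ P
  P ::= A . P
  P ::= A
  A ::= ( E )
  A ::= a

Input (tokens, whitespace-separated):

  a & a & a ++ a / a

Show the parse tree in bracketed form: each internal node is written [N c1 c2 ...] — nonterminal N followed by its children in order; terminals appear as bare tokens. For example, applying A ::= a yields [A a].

E
T ++ E
F ++ E
F & P ++ E
F & P & P ++ E
P & P & P ++ E
A & P & P ++ E
a & P & P ++ E
a & A & P ++ E
a & a & P ++ E
a & a & A ++ E
a & a & a ++ E
a & a & a ++ T / E
a & a & a ++ F / E
a & a & a ++ P / E
a & a & a ++ A / E
a & a & a ++ a / E
a & a & a ++ a / T
a & a & a ++ a / F
a & a & a ++ a / P
a & a & a ++ a / A
a & a & a ++ a / a

[E [T [F [F [F [P [A a]]] & [P [A a]]] & [P [A a]]]] ++ [E [T [F [P [A a]]]] / [E [T [F [P [A a]]]]]]]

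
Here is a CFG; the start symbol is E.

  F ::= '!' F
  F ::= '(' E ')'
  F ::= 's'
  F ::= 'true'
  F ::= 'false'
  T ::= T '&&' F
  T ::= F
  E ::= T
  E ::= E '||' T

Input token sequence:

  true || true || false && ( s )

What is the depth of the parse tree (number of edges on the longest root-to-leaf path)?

[E [E [E [T [F true]]] || [T [F true]]] || [T [T [F false]] && [F ( [E [T [F s]]] )]]]

6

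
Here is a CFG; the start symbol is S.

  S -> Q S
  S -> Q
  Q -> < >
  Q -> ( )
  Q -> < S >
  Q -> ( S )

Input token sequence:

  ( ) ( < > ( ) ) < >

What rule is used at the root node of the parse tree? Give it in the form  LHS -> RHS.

[S [Q ( )] [S [Q ( [S [Q < >] [S [Q ( )]]] )] [S [Q < >]]]]

S -> Q S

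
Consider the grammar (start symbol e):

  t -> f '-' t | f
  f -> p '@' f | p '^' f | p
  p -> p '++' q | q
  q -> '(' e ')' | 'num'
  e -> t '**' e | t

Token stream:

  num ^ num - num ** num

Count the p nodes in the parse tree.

4

[e [t [f [p [q num]] ^ [f [p [q num]]]] - [t [f [p [q num]]]]] ** [e [t [f [p [q num]]]]]]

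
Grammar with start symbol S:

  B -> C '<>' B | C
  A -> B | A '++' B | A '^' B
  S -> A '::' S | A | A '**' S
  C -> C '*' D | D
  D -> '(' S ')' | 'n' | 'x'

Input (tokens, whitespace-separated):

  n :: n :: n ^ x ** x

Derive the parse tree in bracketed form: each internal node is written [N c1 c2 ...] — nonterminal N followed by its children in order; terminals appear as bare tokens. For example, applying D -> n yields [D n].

[S [A [B [C [D n]]]] :: [S [A [B [C [D n]]]] :: [S [A [A [B [C [D n]]]] ^ [B [C [D x]]]] ** [S [A [B [C [D x]]]]]]]]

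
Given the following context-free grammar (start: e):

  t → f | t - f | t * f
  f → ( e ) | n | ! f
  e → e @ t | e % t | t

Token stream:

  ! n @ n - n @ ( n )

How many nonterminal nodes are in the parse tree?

15

[e [e [e [t [f ! [f n]]]] @ [t [t [f n]] - [f n]]] @ [t [f ( [e [t [f n]]] )]]]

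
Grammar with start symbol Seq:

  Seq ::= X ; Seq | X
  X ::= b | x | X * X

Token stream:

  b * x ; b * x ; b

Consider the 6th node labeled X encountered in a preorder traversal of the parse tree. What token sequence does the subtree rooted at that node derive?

[Seq [X [X b] * [X x]] ; [Seq [X [X b] * [X x]] ; [Seq [X b]]]]

x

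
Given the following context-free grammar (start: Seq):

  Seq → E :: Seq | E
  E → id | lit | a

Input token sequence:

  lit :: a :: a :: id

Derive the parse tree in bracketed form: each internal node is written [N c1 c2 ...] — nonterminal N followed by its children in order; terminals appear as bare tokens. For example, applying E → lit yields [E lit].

Seq
E :: Seq
lit :: Seq
lit :: E :: Seq
lit :: a :: Seq
lit :: a :: E :: Seq
lit :: a :: a :: Seq
lit :: a :: a :: E
lit :: a :: a :: id

[Seq [E lit] :: [Seq [E a] :: [Seq [E a] :: [Seq [E id]]]]]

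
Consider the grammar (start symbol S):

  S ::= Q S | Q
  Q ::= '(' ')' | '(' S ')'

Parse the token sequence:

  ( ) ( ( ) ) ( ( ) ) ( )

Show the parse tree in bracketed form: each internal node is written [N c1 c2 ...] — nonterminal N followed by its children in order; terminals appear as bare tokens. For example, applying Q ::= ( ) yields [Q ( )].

[S [Q ( )] [S [Q ( [S [Q ( )]] )] [S [Q ( [S [Q ( )]] )] [S [Q ( )]]]]]

S
Q S
( ) S
( ) Q S
( ) ( S ) S
( ) ( Q ) S
( ) ( ( ) ) S
( ) ( ( ) ) Q S
( ) ( ( ) ) ( S ) S
( ) ( ( ) ) ( Q ) S
( ) ( ( ) ) ( ( ) ) S
( ) ( ( ) ) ( ( ) ) Q
( ) ( ( ) ) ( ( ) ) ( )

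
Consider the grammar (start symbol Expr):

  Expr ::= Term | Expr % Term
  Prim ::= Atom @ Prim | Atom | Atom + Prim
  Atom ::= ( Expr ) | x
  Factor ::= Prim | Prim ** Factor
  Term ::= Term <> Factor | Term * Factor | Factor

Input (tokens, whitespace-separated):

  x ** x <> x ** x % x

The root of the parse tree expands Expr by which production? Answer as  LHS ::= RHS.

[Expr [Expr [Term [Term [Factor [Prim [Atom x]] ** [Factor [Prim [Atom x]]]]] <> [Factor [Prim [Atom x]] ** [Factor [Prim [Atom x]]]]]] % [Term [Factor [Prim [Atom x]]]]]

Expr ::= Expr % Term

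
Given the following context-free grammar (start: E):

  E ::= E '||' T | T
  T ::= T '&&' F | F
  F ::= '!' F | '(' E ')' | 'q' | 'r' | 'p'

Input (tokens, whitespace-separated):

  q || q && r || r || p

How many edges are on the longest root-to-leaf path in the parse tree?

[E [E [E [E [T [F q]]] || [T [T [F q]] && [F r]]] || [T [F r]]] || [T [F p]]]

6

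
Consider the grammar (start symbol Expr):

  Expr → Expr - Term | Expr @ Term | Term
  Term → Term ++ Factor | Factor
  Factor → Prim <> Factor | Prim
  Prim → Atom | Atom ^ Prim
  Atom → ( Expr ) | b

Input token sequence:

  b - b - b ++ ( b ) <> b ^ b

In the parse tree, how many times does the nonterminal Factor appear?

6

[Expr [Expr [Expr [Term [Factor [Prim [Atom b]]]]] - [Term [Factor [Prim [Atom b]]]]] - [Term [Term [Factor [Prim [Atom b]]]] ++ [Factor [Prim [Atom ( [Expr [Term [Factor [Prim [Atom b]]]]] )]] <> [Factor [Prim [Atom b] ^ [Prim [Atom b]]]]]]]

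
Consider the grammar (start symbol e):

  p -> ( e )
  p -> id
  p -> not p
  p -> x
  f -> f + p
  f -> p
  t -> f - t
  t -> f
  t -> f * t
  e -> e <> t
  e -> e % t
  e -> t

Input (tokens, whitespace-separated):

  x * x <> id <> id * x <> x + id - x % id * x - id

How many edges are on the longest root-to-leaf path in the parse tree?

9

[e [e [e [e [e [t [f [p x]] * [t [f [p x]]]]] <> [t [f [p id]]]] <> [t [f [p id]] * [t [f [p x]]]]] <> [t [f [f [p x]] + [p id]] - [t [f [p x]]]]] % [t [f [p id]] * [t [f [p x]] - [t [f [p id]]]]]]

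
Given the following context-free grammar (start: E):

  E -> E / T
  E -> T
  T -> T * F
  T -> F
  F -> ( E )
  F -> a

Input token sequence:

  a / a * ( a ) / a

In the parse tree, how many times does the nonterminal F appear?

5

[E [E [E [T [F a]]] / [T [T [F a]] * [F ( [E [T [F a]]] )]]] / [T [F a]]]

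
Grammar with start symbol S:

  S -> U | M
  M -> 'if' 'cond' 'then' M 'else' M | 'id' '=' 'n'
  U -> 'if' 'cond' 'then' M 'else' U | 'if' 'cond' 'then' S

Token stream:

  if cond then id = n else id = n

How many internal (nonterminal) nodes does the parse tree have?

4

[S [M if cond then [M id = n] else [M id = n]]]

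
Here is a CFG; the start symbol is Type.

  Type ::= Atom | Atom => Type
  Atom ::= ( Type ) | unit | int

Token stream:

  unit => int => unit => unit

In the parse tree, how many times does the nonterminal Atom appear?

[Type [Atom unit] => [Type [Atom int] => [Type [Atom unit] => [Type [Atom unit]]]]]

4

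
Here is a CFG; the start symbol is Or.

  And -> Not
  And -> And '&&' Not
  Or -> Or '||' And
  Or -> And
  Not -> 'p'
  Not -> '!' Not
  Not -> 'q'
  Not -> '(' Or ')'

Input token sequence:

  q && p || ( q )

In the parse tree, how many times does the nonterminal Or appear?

[Or [Or [And [And [Not q]] && [Not p]]] || [And [Not ( [Or [And [Not q]]] )]]]

3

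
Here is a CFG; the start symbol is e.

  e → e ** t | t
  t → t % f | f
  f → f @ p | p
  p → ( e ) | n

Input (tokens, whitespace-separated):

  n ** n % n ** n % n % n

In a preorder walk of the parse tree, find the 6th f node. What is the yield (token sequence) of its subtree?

n

[e [e [e [t [f [p n]]]] ** [t [t [f [p n]]] % [f [p n]]]] ** [t [t [t [f [p n]]] % [f [p n]]] % [f [p n]]]]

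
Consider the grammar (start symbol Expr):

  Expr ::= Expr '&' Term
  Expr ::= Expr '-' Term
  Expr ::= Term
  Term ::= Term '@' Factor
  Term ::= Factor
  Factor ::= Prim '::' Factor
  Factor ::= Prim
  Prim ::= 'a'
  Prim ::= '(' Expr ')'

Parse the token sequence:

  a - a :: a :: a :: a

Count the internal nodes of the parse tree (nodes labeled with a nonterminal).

[Expr [Expr [Term [Factor [Prim a]]]] - [Term [Factor [Prim a] :: [Factor [Prim a] :: [Factor [Prim a] :: [Factor [Prim a]]]]]]]

14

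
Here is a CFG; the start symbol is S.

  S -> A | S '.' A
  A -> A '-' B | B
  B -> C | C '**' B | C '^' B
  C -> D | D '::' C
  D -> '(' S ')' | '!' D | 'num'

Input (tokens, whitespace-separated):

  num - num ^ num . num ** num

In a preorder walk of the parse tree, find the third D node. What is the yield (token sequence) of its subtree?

[S [S [A [A [B [C [D num]]]] - [B [C [D num]] ^ [B [C [D num]]]]]] . [A [B [C [D num]] ** [B [C [D num]]]]]]

num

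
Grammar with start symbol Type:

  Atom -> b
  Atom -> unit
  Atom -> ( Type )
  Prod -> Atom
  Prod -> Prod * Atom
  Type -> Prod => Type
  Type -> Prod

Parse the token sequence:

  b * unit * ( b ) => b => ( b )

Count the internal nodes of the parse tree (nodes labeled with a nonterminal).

19

[Type [Prod [Prod [Prod [Atom b]] * [Atom unit]] * [Atom ( [Type [Prod [Atom b]]] )]] => [Type [Prod [Atom b]] => [Type [Prod [Atom ( [Type [Prod [Atom b]]] )]]]]]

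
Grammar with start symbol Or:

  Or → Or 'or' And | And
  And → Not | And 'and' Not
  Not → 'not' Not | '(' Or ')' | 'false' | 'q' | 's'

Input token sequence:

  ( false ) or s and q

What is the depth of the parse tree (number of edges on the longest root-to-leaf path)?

[Or [Or [And [Not ( [Or [And [Not false]]] )]]] or [And [And [Not s]] and [Not q]]]

7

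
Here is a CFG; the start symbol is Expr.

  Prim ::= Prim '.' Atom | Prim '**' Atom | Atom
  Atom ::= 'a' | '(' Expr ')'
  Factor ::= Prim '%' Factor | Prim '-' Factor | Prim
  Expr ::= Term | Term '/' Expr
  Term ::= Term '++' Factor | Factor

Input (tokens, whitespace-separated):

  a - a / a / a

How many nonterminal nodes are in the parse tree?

18

[Expr [Term [Factor [Prim [Atom a]] - [Factor [Prim [Atom a]]]]] / [Expr [Term [Factor [Prim [Atom a]]]] / [Expr [Term [Factor [Prim [Atom a]]]]]]]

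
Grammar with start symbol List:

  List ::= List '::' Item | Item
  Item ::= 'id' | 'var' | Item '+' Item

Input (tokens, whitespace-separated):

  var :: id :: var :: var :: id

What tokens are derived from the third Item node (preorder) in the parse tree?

var

[List [List [List [List [List [Item var]] :: [Item id]] :: [Item var]] :: [Item var]] :: [Item id]]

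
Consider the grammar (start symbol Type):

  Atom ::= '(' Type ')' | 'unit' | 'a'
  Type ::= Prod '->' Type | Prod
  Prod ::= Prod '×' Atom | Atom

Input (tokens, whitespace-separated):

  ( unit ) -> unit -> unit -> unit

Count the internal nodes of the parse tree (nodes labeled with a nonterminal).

[Type [Prod [Atom ( [Type [Prod [Atom unit]]] )]] -> [Type [Prod [Atom unit]] -> [Type [Prod [Atom unit]] -> [Type [Prod [Atom unit]]]]]]

15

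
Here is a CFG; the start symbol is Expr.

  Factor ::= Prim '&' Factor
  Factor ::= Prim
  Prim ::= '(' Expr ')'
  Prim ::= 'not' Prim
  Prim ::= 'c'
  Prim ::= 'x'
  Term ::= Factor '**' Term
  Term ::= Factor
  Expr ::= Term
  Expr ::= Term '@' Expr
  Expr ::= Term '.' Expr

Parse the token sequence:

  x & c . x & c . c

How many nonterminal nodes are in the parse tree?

16

[Expr [Term [Factor [Prim x] & [Factor [Prim c]]]] . [Expr [Term [Factor [Prim x] & [Factor [Prim c]]]] . [Expr [Term [Factor [Prim c]]]]]]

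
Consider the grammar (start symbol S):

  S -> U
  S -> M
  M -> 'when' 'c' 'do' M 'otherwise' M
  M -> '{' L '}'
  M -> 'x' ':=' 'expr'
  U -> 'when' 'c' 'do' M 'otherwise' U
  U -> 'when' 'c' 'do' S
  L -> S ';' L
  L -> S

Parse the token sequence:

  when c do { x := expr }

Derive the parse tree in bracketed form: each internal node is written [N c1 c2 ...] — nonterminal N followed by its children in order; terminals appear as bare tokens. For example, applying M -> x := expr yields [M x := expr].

[S [U when c do [S [M { [L [S [M x := expr]]] }]]]]

S
U
when c do S
when c do M
when c do { L }
when c do { S }
when c do { M }
when c do { x := expr }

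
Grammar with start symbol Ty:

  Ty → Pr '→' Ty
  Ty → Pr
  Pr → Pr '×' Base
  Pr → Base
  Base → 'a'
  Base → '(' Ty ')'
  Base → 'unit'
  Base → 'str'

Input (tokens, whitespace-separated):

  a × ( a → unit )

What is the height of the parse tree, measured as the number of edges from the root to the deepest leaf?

[Ty [Pr [Pr [Base a]] × [Base ( [Ty [Pr [Base a]] → [Ty [Pr [Base unit]]]] )]]]

7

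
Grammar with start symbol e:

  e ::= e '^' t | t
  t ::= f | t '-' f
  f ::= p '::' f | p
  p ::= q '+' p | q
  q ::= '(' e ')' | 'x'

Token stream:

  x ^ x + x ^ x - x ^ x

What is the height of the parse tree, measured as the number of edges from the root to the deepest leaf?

[e [e [e [e [t [f [p [q x]]]]] ^ [t [f [p [q x] + [p [q x]]]]]] ^ [t [t [f [p [q x]]]] - [f [p [q x]]]]] ^ [t [f [p [q x]]]]]

8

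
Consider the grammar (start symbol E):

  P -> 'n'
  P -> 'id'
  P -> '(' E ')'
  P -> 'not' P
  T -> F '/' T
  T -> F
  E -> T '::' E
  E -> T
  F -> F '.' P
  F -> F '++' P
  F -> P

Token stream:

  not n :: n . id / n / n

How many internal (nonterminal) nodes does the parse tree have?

17

[E [T [F [P not [P n]]]] :: [E [T [F [F [P n]] . [P id]] / [T [F [P n]] / [T [F [P n]]]]]]]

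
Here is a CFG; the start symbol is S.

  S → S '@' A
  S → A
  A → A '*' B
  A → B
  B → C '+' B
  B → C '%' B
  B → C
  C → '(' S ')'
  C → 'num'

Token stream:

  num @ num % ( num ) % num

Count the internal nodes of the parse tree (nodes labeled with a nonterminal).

[S [S [A [B [C num]]]] @ [A [B [C num] % [B [C ( [S [A [B [C num]]]] )] % [B [C num]]]]]]

16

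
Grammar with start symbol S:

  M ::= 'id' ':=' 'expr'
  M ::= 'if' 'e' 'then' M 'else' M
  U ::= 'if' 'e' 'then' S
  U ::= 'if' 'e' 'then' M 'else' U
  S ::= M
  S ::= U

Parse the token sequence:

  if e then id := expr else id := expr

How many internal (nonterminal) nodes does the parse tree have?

[S [M if e then [M id := expr] else [M id := expr]]]

4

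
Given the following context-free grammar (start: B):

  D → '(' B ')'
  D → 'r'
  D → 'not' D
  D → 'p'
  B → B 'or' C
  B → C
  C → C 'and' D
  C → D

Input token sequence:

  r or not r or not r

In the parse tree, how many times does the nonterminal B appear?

3

[B [B [B [C [D r]]] or [C [D not [D r]]]] or [C [D not [D r]]]]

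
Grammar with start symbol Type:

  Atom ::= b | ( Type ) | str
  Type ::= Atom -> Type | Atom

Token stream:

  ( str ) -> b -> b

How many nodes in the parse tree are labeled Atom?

4

[Type [Atom ( [Type [Atom str]] )] -> [Type [Atom b] -> [Type [Atom b]]]]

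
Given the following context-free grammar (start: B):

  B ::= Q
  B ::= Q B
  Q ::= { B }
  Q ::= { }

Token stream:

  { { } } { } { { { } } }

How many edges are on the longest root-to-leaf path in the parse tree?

[B [Q { [B [Q { }]] }] [B [Q { }] [B [Q { [B [Q { [B [Q { }]] }]] }]]]]

8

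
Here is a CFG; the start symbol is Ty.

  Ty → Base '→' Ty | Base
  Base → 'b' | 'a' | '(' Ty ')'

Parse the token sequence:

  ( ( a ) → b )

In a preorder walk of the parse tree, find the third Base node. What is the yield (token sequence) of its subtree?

a

[Ty [Base ( [Ty [Base ( [Ty [Base a]] )] → [Ty [Base b]]] )]]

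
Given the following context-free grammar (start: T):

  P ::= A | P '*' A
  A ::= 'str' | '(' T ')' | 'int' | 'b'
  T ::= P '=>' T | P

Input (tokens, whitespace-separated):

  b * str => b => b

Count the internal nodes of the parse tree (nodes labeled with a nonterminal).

11

[T [P [P [A b]] * [A str]] => [T [P [A b]] => [T [P [A b]]]]]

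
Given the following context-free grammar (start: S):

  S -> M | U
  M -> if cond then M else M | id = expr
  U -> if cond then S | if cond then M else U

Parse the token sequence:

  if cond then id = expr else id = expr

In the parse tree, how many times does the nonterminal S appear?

1

[S [M if cond then [M id = expr] else [M id = expr]]]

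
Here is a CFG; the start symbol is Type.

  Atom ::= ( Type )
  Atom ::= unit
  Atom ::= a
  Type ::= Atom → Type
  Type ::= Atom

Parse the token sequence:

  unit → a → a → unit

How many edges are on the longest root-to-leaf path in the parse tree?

5

[Type [Atom unit] → [Type [Atom a] → [Type [Atom a] → [Type [Atom unit]]]]]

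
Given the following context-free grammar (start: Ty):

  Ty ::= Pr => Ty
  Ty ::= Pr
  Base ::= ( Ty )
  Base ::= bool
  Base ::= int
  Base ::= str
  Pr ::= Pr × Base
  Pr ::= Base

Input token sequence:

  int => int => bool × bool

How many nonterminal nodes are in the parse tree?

11

[Ty [Pr [Base int]] => [Ty [Pr [Base int]] => [Ty [Pr [Pr [Base bool]] × [Base bool]]]]]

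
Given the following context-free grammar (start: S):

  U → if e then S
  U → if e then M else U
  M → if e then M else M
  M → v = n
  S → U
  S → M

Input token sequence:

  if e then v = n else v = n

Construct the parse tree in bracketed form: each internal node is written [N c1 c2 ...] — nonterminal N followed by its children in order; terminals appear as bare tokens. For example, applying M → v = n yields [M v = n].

S
M
if e then M else M
if e then v = n else M
if e then v = n else v = n

[S [M if e then [M v = n] else [M v = n]]]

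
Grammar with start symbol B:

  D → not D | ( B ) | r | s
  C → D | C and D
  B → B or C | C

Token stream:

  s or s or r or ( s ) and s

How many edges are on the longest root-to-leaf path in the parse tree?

7

[B [B [B [B [C [D s]]] or [C [D s]]] or [C [D r]]] or [C [C [D ( [B [C [D s]]] )]] and [D s]]]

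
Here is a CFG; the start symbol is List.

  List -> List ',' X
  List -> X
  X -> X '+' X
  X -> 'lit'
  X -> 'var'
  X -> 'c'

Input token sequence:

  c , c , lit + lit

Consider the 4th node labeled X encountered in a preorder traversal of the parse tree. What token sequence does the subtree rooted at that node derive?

lit

[List [List [List [X c]] , [X c]] , [X [X lit] + [X lit]]]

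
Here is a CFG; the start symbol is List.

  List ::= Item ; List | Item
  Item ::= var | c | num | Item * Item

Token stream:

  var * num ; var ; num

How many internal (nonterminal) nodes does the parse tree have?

[List [Item [Item var] * [Item num]] ; [List [Item var] ; [List [Item num]]]]

8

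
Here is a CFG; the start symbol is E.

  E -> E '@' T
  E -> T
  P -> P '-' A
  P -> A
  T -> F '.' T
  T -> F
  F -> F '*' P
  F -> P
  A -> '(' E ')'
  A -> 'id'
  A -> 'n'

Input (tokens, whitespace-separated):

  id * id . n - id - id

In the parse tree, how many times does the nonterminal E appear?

[E [T [F [F [P [A id]]] * [P [A id]]] . [T [F [P [P [P [A n]] - [A id]] - [A id]]]]]]

1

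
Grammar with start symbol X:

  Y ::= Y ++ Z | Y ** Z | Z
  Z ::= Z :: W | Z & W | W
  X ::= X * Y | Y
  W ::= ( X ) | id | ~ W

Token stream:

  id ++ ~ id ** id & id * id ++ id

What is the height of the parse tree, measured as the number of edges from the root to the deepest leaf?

7

[X [X [Y [Y [Y [Z [W id]]] ++ [Z [W ~ [W id]]]] ** [Z [Z [W id]] & [W id]]]] * [Y [Y [Z [W id]]] ++ [Z [W id]]]]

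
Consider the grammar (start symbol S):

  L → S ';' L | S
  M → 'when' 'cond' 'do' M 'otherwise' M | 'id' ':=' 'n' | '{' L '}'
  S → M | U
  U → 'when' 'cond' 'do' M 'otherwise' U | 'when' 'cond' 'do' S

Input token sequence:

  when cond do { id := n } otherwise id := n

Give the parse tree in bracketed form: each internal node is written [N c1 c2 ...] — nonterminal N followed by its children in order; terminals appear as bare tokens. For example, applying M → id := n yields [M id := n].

[S [M when cond do [M { [L [S [M id := n]]] }] otherwise [M id := n]]]

S
M
when cond do M otherwise M
when cond do { L } otherwise M
when cond do { S } otherwise M
when cond do { M } otherwise M
when cond do { id := n } otherwise M
when cond do { id := n } otherwise id := n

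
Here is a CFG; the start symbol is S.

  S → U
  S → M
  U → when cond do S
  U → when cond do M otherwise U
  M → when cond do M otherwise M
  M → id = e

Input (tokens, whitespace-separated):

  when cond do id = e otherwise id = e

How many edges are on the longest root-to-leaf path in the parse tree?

3

[S [M when cond do [M id = e] otherwise [M id = e]]]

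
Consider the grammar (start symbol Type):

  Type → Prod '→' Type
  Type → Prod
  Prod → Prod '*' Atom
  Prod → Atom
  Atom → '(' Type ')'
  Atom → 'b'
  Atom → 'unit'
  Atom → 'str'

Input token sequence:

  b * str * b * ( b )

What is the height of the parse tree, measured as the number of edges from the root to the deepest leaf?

6

[Type [Prod [Prod [Prod [Prod [Atom b]] * [Atom str]] * [Atom b]] * [Atom ( [Type [Prod [Atom b]]] )]]]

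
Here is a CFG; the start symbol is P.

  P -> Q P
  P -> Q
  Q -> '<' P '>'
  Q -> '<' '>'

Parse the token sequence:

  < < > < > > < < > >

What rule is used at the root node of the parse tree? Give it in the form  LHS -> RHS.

P -> Q P

[P [Q < [P [Q < >] [P [Q < >]]] >] [P [Q < [P [Q < >]] >]]]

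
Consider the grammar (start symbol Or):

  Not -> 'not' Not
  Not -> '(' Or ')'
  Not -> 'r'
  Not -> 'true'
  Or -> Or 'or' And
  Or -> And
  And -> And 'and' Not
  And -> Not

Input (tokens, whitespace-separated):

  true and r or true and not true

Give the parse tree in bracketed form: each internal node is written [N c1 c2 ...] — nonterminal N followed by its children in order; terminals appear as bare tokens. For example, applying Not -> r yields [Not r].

Or
Or or And
And or And
And and Not or And
Not and Not or And
true and Not or And
true and r or And
true and r or And and Not
true and r or Not and Not
true and r or true and Not
true and r or true and not Not
true and r or true and not true

[Or [Or [And [And [Not true]] and [Not r]]] or [And [And [Not true]] and [Not not [Not true]]]]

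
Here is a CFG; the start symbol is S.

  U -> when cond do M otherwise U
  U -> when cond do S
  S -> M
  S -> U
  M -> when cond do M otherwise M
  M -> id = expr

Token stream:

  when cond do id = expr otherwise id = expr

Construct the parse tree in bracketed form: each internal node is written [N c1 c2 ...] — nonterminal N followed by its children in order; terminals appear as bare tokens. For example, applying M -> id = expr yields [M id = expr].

[S [M when cond do [M id = expr] otherwise [M id = expr]]]

S
M
when cond do M otherwise M
when cond do id = expr otherwise M
when cond do id = expr otherwise id = expr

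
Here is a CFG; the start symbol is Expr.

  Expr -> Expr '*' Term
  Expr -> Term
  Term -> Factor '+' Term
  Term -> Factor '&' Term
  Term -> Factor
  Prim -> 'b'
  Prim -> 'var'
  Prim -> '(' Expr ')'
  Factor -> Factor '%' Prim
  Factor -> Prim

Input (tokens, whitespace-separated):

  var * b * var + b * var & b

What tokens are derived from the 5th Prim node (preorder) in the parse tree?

[Expr [Expr [Expr [Expr [Term [Factor [Prim var]]]] * [Term [Factor [Prim b]]]] * [Term [Factor [Prim var]] + [Term [Factor [Prim b]]]]] * [Term [Factor [Prim var]] & [Term [Factor [Prim b]]]]]

var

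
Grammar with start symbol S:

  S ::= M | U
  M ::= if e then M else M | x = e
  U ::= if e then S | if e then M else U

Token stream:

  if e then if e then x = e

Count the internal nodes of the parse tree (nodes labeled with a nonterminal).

6

[S [U if e then [S [U if e then [S [M x = e]]]]]]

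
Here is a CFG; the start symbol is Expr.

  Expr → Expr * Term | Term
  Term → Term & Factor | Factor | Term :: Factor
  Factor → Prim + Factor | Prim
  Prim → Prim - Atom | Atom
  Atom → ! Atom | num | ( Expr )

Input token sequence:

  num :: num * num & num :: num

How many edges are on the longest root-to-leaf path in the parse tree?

7

[Expr [Expr [Term [Term [Factor [Prim [Atom num]]]] :: [Factor [Prim [Atom num]]]]] * [Term [Term [Term [Factor [Prim [Atom num]]]] & [Factor [Prim [Atom num]]]] :: [Factor [Prim [Atom num]]]]]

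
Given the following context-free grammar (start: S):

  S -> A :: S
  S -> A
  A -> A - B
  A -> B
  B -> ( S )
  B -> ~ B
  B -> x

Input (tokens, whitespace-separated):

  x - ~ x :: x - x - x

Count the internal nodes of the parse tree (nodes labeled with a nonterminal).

[S [A [A [B x]] - [B ~ [B x]]] :: [S [A [A [A [B x]] - [B x]] - [B x]]]]

13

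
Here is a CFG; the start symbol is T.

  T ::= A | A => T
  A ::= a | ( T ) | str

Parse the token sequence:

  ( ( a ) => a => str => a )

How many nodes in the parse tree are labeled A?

6

[T [A ( [T [A ( [T [A a]] )] => [T [A a] => [T [A str] => [T [A a]]]]] )]]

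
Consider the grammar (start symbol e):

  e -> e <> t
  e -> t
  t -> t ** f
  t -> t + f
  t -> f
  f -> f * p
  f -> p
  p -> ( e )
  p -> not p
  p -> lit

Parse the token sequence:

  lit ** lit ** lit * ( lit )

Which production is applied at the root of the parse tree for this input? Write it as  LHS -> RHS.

[e [t [t [t [f [p lit]]] ** [f [p lit]]] ** [f [f [p lit]] * [p ( [e [t [f [p lit]]]] )]]]]

e -> t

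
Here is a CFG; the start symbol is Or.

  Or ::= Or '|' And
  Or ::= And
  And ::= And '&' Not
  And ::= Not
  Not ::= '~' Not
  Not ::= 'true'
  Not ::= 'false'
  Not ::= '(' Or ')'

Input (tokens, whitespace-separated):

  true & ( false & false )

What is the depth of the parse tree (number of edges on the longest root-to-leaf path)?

[Or [And [And [Not true]] & [Not ( [Or [And [And [Not false]] & [Not false]]] )]]]

7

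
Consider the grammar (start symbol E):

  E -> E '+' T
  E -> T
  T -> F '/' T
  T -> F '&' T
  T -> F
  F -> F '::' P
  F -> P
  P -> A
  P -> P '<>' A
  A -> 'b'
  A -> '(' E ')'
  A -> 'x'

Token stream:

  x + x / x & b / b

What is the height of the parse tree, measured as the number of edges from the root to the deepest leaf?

[E [E [T [F [P [A x]]]]] + [T [F [P [A x]]] / [T [F [P [A x]]] & [T [F [P [A b]]] / [T [F [P [A b]]]]]]]]

8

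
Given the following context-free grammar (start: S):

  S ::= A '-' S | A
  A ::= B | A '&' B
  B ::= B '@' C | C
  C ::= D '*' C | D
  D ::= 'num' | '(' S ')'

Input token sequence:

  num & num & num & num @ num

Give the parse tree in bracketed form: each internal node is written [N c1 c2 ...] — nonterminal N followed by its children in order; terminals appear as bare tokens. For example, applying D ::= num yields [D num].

S
A
A & B
A & B & B
A & B & B & B
B & B & B & B
C & B & B & B
D & B & B & B
num & B & B & B
num & C & B & B
num & D & B & B
num & num & B & B
num & num & C & B
num & num & D & B
num & num & num & B
num & num & num & B @ C
num & num & num & C @ C
num & num & num & D @ C
num & num & num & num @ C
num & num & num & num @ D
num & num & num & num @ num

[S [A [A [A [A [B [C [D num]]]] & [B [C [D num]]]] & [B [C [D num]]]] & [B [B [C [D num]]] @ [C [D num]]]]]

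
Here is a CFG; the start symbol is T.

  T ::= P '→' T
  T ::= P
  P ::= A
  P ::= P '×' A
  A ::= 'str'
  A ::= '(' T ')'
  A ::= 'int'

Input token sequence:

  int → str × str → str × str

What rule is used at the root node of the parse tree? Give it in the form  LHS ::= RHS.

[T [P [A int]] → [T [P [P [A str]] × [A str]] → [T [P [P [A str]] × [A str]]]]]

T ::= P '→' T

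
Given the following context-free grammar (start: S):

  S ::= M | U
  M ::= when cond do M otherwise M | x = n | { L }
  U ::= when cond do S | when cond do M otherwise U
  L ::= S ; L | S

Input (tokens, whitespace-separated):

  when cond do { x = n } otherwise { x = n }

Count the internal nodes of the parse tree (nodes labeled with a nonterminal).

10

[S [M when cond do [M { [L [S [M x = n]]] }] otherwise [M { [L [S [M x = n]]] }]]]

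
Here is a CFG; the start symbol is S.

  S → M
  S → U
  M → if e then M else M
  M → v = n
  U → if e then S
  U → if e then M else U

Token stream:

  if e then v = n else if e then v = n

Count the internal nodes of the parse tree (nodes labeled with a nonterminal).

[S [U if e then [M v = n] else [U if e then [S [M v = n]]]]]

6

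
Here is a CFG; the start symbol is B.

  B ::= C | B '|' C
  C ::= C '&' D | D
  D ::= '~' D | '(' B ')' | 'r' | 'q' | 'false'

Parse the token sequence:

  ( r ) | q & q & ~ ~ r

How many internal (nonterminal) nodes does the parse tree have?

[B [B [C [D ( [B [C [D r]]] )]]] | [C [C [C [D q]] & [D q]] & [D ~ [D ~ [D r]]]]]

15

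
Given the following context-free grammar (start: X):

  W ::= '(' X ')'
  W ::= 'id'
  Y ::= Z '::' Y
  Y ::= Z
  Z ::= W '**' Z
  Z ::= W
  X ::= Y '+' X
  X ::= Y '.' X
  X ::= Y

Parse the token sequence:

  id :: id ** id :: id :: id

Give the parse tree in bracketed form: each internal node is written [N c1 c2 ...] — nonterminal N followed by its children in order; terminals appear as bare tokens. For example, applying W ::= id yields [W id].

[X [Y [Z [W id]] :: [Y [Z [W id] ** [Z [W id]]] :: [Y [Z [W id]] :: [Y [Z [W id]]]]]]]

X
Y
Z :: Y
W :: Y
id :: Y
id :: Z :: Y
id :: W ** Z :: Y
id :: id ** Z :: Y
id :: id ** W :: Y
id :: id ** id :: Y
id :: id ** id :: Z :: Y
id :: id ** id :: W :: Y
id :: id ** id :: id :: Y
id :: id ** id :: id :: Z
id :: id ** id :: id :: W
id :: id ** id :: id :: id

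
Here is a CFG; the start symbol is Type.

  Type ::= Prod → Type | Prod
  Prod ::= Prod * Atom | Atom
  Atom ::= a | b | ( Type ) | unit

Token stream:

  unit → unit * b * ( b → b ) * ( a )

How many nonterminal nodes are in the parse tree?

21

[Type [Prod [Atom unit]] → [Type [Prod [Prod [Prod [Prod [Atom unit]] * [Atom b]] * [Atom ( [Type [Prod [Atom b]] → [Type [Prod [Atom b]]]] )]] * [Atom ( [Type [Prod [Atom a]]] )]]]]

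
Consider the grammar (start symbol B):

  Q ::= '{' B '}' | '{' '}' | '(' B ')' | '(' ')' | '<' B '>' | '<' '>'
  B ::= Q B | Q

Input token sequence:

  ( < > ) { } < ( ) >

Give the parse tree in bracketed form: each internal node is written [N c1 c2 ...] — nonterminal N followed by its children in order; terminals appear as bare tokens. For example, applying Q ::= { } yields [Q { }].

B
Q B
( B ) B
( Q ) B
( < > ) B
( < > ) Q B
( < > ) { } B
( < > ) { } Q
( < > ) { } < B >
( < > ) { } < Q >
( < > ) { } < ( ) >

[B [Q ( [B [Q < >]] )] [B [Q { }] [B [Q < [B [Q ( )]] >]]]]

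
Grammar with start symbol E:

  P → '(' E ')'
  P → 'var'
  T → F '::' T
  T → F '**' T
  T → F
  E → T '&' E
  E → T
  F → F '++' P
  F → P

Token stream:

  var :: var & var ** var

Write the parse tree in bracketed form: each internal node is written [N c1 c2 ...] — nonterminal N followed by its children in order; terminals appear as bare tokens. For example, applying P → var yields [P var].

E
T & E
F :: T & E
P :: T & E
var :: T & E
var :: F & E
var :: P & E
var :: var & E
var :: var & T
var :: var & F ** T
var :: var & P ** T
var :: var & var ** T
var :: var & var ** F
var :: var & var ** P
var :: var & var ** var

[E [T [F [P var]] :: [T [F [P var]]]] & [E [T [F [P var]] ** [T [F [P var]]]]]]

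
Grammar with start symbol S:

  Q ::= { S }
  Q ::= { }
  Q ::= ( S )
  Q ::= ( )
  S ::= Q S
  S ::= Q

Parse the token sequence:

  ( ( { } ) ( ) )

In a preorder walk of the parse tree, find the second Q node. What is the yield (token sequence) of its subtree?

[S [Q ( [S [Q ( [S [Q { }]] )] [S [Q ( )]]] )]]

( { } )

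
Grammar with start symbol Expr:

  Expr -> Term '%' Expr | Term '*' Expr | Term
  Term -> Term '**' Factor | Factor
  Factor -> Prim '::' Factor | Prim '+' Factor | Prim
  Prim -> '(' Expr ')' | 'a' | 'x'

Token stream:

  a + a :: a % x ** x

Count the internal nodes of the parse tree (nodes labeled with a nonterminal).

[Expr [Term [Factor [Prim a] + [Factor [Prim a] :: [Factor [Prim a]]]]] % [Expr [Term [Term [Factor [Prim x]]] ** [Factor [Prim x]]]]]

15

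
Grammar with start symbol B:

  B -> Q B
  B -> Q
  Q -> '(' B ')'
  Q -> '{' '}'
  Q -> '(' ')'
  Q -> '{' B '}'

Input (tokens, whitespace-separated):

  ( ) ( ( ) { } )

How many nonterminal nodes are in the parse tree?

[B [Q ( )] [B [Q ( [B [Q ( )] [B [Q { }]]] )]]]

8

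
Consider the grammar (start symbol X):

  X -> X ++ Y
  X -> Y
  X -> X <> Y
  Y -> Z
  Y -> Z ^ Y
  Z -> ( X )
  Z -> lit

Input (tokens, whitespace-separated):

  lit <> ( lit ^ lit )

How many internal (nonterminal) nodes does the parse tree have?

11

[X [X [Y [Z lit]]] <> [Y [Z ( [X [Y [Z lit] ^ [Y [Z lit]]]] )]]]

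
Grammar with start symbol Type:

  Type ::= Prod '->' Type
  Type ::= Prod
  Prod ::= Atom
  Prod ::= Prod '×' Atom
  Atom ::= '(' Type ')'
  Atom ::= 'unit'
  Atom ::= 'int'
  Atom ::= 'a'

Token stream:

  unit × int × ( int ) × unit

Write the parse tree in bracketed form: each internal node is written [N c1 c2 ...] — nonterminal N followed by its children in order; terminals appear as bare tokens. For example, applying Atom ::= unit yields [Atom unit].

[Type [Prod [Prod [Prod [Prod [Atom unit]] × [Atom int]] × [Atom ( [Type [Prod [Atom int]]] )]] × [Atom unit]]]

Type
Prod
Prod × Atom
Prod × Atom × Atom
Prod × Atom × Atom × Atom
Atom × Atom × Atom × Atom
unit × Atom × Atom × Atom
unit × int × Atom × Atom
unit × int × ( Type ) × Atom
unit × int × ( Prod ) × Atom
unit × int × ( Atom ) × Atom
unit × int × ( int ) × Atom
unit × int × ( int ) × unit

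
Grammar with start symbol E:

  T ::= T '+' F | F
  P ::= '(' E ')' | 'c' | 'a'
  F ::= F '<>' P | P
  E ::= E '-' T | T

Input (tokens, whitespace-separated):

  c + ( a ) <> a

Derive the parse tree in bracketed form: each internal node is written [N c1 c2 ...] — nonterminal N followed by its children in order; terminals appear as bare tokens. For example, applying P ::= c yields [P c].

[E [T [T [F [P c]]] + [F [F [P ( [E [T [F [P a]]]] )]] <> [P a]]]]

E
T
T + F
F + F
P + F
c + F
c + F <> P
c + P <> P
c + ( E ) <> P
c + ( T ) <> P
c + ( F ) <> P
c + ( P ) <> P
c + ( a ) <> P
c + ( a ) <> a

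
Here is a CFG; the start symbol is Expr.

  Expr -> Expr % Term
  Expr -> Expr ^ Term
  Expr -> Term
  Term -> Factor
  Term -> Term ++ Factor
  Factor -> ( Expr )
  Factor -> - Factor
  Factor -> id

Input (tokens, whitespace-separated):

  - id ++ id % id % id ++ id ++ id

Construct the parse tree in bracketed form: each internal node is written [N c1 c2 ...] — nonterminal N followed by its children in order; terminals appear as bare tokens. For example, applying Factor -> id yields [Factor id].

[Expr [Expr [Expr [Term [Term [Factor - [Factor id]]] ++ [Factor id]]] % [Term [Factor id]]] % [Term [Term [Term [Factor id]] ++ [Factor id]] ++ [Factor id]]]

Expr
Expr % Term
Expr % Term % Term
Term % Term % Term
Term ++ Factor % Term % Term
Factor ++ Factor % Term % Term
- Factor ++ Factor % Term % Term
- id ++ Factor % Term % Term
- id ++ id % Term % Term
- id ++ id % Factor % Term
- id ++ id % id % Term
- id ++ id % id % Term ++ Factor
- id ++ id % id % Term ++ Factor ++ Factor
- id ++ id % id % Factor ++ Factor ++ Factor
- id ++ id % id % id ++ Factor ++ Factor
- id ++ id % id % id ++ id ++ Factor
- id ++ id % id % id ++ id ++ id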